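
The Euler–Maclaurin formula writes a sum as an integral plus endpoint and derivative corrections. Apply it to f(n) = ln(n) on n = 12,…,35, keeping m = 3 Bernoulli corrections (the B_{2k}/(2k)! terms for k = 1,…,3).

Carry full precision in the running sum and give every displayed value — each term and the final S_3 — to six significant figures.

∫_12^35 ln(x) dx evaluates to 71.6183.
½[f(12) + f(35)] = ½[2.48491 + 3.55535] = 3.02013.
Integral + boundary = 74.6384.
Order-1 term: 1/12 · (0.0285714 − 0.0833333) = -0.00456349.
Running total after k=1: 74.6339.
Order-2 term: −1/720 · (4.66472e-05 − 0.00115741) = 1.54272e-06.
Running total after k=2: 74.6339.
Order-3 term: 1/30240 · (4.56952e-07 − 9.64506e-05) = -3.17439e-09.

S_3 ≈ 74.6339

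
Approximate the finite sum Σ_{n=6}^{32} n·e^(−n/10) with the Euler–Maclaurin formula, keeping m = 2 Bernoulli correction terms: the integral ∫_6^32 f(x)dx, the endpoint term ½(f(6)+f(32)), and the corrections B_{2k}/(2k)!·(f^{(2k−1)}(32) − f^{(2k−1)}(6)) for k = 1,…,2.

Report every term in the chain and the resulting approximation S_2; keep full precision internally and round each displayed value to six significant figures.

S_2 ≈ 72.9626

The integral term ∫_6^32 x·e^(−x/10) dx = 70.6897.
Endpoint term: (f(6) + f(32))/2 = (3.29287 + 1.30439)/2 = 2.29863.
So far: 72.9884.
Order-1 term: 1/12 · (-0.0896768 − 0.219525) = -0.0257668.
Running total after k=1: 72.9626.
Order-2 term: −1/720 · (-8.15244e-05 − 0.0131715) = 1.84069e-05.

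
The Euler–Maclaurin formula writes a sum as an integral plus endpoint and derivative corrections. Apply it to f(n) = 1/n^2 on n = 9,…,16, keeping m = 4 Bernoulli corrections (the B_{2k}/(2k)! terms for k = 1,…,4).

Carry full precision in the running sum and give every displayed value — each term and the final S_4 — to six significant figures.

S_4 ≈ 0.0569245

∫_9^16 1/x^2 dx evaluates to 0.0486111.
Boundary: ½(f(9) + f(16)) = ½(0.0123457 + 0.00390625) = 0.00812596.
So far: 0.0567371.
k=1: B_{2}/(2)! × [f^{(1)}(16) − f^{(1)}(9)] = 1/12 × (-0.000488281 − (-0.00274348)) = 0.000187934.
Partial sum through k=1: 0.0569250.
k=2: B_{4}/(4)! × [f^{(3)}(16) − f^{(3)}(9)] = −1/720 × (-2.28882e-05 − (-0.000406442)) = -5.32714e-07.
Partial sum through k=2: 0.0569245.
k=3: B_{6}/(6)! × [f^{(5)}(16) − f^{(5)}(9)] = 1/30240 × (-2.68221e-06 − (-0.000150534)) = 4.88928e-09.
Partial sum through k=3: 0.0569245.
k=4: B_{8}/(8)! × [f^{(7)}(16) − f^{(7)}(9)] = −1/1209600 × (-5.86733e-07 − (-0.000104073)) = -8.55541e-11.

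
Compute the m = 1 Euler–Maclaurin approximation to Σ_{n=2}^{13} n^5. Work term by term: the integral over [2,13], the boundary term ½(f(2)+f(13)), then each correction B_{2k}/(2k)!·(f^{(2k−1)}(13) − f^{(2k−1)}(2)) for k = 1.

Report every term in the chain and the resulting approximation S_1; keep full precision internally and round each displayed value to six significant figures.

S_1 ≈ 1.00201e+06

∫_2^13 x^5 dx evaluates to 804458.
Boundary: ½(f(2) + f(13)) = ½(32.0000 + 371293) = 185662.
So far: 990120.
Correction k=1: B_{2}/2! · (f^{(1)}(13) − f^{(1)}(2)) = 1/12 · (142805 − 80.0000) = 11893.8.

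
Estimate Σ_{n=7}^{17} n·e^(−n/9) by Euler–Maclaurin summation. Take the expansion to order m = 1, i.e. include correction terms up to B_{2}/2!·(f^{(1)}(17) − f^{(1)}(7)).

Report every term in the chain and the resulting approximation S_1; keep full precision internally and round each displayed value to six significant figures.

S_1 ≈ 33.6410

∫_7^17 x·e^(−x/9) dx evaluates to 30.7672.
Boundary: ½(f(7) + f(17)) = ½(3.21598 + 2.57108) = 2.89353.
Running total after boundary: 33.6607.
Correction k=1: B_{2}/2! · (f^{(1)}(17) − f^{(1)}(7)) = 1/12 · (-0.134435 − 0.102095) = -0.0197108.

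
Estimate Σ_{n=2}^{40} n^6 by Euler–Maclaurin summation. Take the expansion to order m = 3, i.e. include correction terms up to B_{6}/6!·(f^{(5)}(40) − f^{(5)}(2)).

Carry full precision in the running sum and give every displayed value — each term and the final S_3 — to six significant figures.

Integral: ∫_2^40 x^6 dx = 2.34057e+10.
½[f(2) + f(40)] = ½[64.0000 + 4.09600e+09] = 2.04800e+09.
Integral + boundary = 2.54537e+10.
Order-1 term: 1/12 · (6.14400e+08 − 192.000) = 5.12000e+07.
Running total after k=1: 2.55049e+10.
Order-2 term: −1/720 · (7.68000e+06 − 960.000) = -10665.3.
Running total after k=2: 2.55049e+10.
Order-3 term: 1/30240 · (28800.0 − 1440.00) = 0.904762.

S_3 ≈ 2.55049e+10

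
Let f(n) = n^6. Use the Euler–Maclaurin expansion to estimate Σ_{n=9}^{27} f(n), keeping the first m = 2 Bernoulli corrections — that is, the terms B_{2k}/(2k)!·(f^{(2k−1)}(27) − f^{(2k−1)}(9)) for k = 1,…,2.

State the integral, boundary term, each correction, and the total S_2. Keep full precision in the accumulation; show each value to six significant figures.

S_2 ≈ 1.69477e+09

The integral term ∫_9^27 x^6 dx = 1.49365e+09.
Boundary: ½(f(9) + f(27)) = ½(531441 + 3.87420e+08) = 1.93976e+08.
Integral + boundary = 1.68763e+09.
Correction k=1: B_{2}/2! · (f^{(1)}(27) − f^{(1)}(9)) = 1/12 · (8.60934e+07 − 354294) = 7.14493e+06.
After k=1: 1.69477e+09.
Correction k=2: B_{4}/4! · (f^{(3)}(27) − f^{(3)}(9)) = −1/720 · (2.36196e+06 − 87480.0) = -3159.00.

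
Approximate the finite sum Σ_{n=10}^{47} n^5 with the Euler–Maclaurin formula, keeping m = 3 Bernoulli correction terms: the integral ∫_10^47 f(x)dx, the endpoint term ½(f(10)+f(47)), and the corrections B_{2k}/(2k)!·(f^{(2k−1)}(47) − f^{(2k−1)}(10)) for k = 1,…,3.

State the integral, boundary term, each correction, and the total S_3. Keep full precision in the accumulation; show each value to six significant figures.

Integral: ∫_10^47 x^5 dx = 1.79637e+09.
½[f(10) + f(47)] = ½[100000 + 2.29345e+08] = 1.14723e+08.
Running total after boundary: 1.91109e+09.
k=1: B_{2}/(2)! × [f^{(1)}(47) − f^{(1)}(10)] = 1/12 × (2.43984e+07 − 50000.0) = 2.02903e+06.
Running total after k=1: 1.91312e+09.
k=2: B_{4}/(4)! × [f^{(3)}(47) − f^{(3)}(10)] = −1/720 × (132540 − 6000.00) = -175.750.
Running total after k=2: 1.91312e+09.
k=3: B_{6}/(6)! × [f^{(5)}(47) − f^{(5)}(10)] = 1/30240 × (120.000 − 120.000) = 0.00000.

S_3 ≈ 1.91312e+09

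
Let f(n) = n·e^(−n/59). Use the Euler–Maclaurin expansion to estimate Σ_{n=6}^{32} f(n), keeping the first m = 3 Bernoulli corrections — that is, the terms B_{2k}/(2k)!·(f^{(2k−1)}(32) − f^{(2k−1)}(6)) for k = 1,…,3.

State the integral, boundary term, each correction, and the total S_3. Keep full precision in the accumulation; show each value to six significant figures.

S_3 ≈ 354.781

∫_6^32 x·e^(−x/59) dx evaluates to 342.815.
Endpoint term: (f(6) + f(32))/2 = (5.41983 + 18.6037)/2 = 12.0118.
Integral + boundary = 354.827.
Order-1 term: 1/12 · (0.266049 − 0.811444) = -0.0454495.
Running total after k=1: 354.781.
Order-2 term: −1/720 · (0.000410452 − 0.000752098) = 4.74509e-07.
Running total after k=2: 354.781.
Order-3 term: 1/30240 · (2.13868e-07 − 3.65151e-07) = -5.00273e-12.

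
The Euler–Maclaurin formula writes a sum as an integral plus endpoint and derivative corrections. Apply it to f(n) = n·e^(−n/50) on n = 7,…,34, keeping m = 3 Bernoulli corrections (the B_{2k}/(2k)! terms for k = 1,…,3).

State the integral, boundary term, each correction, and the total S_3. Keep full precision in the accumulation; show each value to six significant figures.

∫_7^34 x·e^(−x/50) dx evaluates to 349.880.
½[f(7) + f(34)] = ½[6.08551 + 17.2250] = 11.6552.
So far: 361.535.
Order-1 term: 1/12 · (0.162117 − 0.747648) = -0.0487942.
After k=1: 361.486.
Order-2 term: −1/720 · (0.000470141 − 0.000994546) = 7.28341e-07.
After k=2: 361.486.
Order-3 term: 1/30240 · (3.50174e-07 − 6.76013e-07) = -1.07751e-11.

S_3 ≈ 361.486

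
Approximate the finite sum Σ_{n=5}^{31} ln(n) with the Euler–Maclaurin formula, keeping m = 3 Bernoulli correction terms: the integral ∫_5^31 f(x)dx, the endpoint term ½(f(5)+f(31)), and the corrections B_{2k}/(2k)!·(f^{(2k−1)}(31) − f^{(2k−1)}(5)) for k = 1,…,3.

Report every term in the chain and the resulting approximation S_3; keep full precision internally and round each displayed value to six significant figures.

The integral term ∫_5^31 ln(x) dx = 72.4064.
Boundary: ½(f(5) + f(31)) = ½(1.60944 + 3.43399) = 2.52171.
So far: 74.9281.
k=1: B_{2}/(2)! × [f^{(1)}(31) − f^{(1)}(5)] = 1/12 × (0.0322581 − 0.200000) = -0.0139785.
After k=1: 74.9141.
k=2: B_{4}/(4)! × [f^{(3)}(31) − f^{(3)}(5)] = −1/720 × (6.71344e-05 − 0.0160000) = 2.21290e-05.
After k=2: 74.9142.
k=3: B_{6}/(6)! × [f^{(5)}(31) − f^{(5)}(5)] = 1/30240 × (8.38306e-07 − 0.00768000) = -2.53941e-07.

S_3 ≈ 74.9142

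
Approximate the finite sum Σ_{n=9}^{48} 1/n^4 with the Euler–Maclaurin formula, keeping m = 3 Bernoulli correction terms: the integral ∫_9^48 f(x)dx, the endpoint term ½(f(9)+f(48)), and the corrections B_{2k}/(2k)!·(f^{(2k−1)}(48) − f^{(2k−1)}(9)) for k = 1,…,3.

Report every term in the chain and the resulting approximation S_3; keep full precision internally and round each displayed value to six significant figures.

∫_9^48 1/x^4 dx evaluates to 0.000454233.
Endpoint term: (f(9) + f(48))/2 = (0.000152416 + 1.88380e-07)/2 = 7.63021e-05.
So far: 0.000530535.
Order-1 term: 1/12 · (-1.56983e-08 − (-6.77404e-05)) = 5.64372e-06.
After k=1: 0.000536179.
Order-2 term: −1/720 · (-2.04406e-10 − (-2.50890e-05)) = -3.48456e-08.
After k=2: 0.000536144.
Order-3 term: 1/30240 · (-4.96819e-12 − (-1.73455e-05)) = 5.73594e-10.

S_3 ≈ 0.000536145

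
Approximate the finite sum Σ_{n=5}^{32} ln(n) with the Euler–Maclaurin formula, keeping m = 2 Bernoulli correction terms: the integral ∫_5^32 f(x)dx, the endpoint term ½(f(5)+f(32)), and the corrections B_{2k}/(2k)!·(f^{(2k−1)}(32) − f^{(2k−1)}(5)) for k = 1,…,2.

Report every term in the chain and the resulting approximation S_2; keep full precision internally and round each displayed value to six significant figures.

S_2 ≈ 78.3799

Integral: ∫_5^32 ln(x) dx = 75.8564.
½[f(5) + f(32)] = ½[1.60944 + 3.46574] = 2.53759.
Integral + boundary = 78.3939.
Correction k=1: B_{2}/2! · (f^{(1)}(32) − f^{(1)}(5)) = 1/12 · (0.0312500 − 0.200000) = -0.0140625.
Partial sum through k=1: 78.3799.
Correction k=2: B_{4}/4! · (f^{(3)}(32) − f^{(3)}(5)) = −1/720 · (6.10352e-05 − 0.0160000) = 2.21375e-05.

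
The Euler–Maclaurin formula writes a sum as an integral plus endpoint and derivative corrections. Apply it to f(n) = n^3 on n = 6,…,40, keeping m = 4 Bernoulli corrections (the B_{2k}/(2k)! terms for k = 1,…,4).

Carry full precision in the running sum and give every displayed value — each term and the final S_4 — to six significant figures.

S_4 ≈ 672175

∫_6^40 x^3 dx evaluates to 639676.
Boundary: ½(f(6) + f(40)) = ½(216.000 + 64000.0) = 32108.0.
Running total after boundary: 671784.
k=1: B_{2}/(2)! × [f^{(1)}(40) − f^{(1)}(6)] = 1/12 × (4800.00 − 108.000) = 391.000.
Running total after k=1: 672175.
k=2: B_{4}/(4)! × [f^{(3)}(40) − f^{(3)}(6)] = −1/720 × (6.00000 − 6.00000) = 0.00000.
Running total after k=2: 672175.
k=3: B_{6}/(6)! × [f^{(5)}(40) − f^{(5)}(6)] = 1/30240 × (0.00000 − 0.00000) = 0.00000.
Running total after k=3: 672175.
k=4: B_{8}/(8)! × [f^{(7)}(40) − f^{(7)}(6)] = −1/1209600 × (0.00000 − 0.00000) = 0.00000.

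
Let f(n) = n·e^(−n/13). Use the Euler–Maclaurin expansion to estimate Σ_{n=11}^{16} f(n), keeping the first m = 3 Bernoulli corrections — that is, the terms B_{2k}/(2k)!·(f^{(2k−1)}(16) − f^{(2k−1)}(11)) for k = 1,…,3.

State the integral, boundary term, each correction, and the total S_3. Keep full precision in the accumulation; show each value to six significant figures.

S_3 ≈ 28.4430

The integral term ∫_11^16 x·e^(−x/13) dx = 23.7578.
Boundary: ½(f(11) + f(16)) = ½(4.71968 + 4.67309) = 4.69638.
Integral + boundary = 28.4542.
Order-1 term: 1/12 · (-0.0674003 − 0.0660095) = -0.0111175.
Running total after k=1: 28.4430.
Order-2 term: −1/720 · (0.00305761 − 0.00546825) = 3.34811e-06.
Running total after k=2: 28.4430.
Order-3 term: 1/30240 · (3.85446e-05 − 6.24018e-05) = -7.88930e-10.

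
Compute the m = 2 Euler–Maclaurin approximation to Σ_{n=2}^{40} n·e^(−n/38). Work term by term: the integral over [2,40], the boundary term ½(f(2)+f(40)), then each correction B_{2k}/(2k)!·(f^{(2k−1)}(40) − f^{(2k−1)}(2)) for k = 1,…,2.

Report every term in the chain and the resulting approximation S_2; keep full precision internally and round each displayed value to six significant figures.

∫_2^40 x·e^(−x/38) dx evaluates to 407.579.
Boundary: ½(f(2) + f(40)) = ½(1.89746 + 13.9607) = 7.92909.
Integral + boundary = 415.508.
Correction k=1: B_{2}/2! · (f^{(1)}(40) − f^{(1)}(2)) = 1/12 · (-0.0183694 − 0.898796) = -0.0764305.
Partial sum through k=1: 415.432.
Correction k=2: B_{4}/4! · (f^{(3)}(40) − f^{(3)}(2)) = −1/720 · (0.000470683 − 0.00193646) = 2.03581e-06.

S_2 ≈ 415.432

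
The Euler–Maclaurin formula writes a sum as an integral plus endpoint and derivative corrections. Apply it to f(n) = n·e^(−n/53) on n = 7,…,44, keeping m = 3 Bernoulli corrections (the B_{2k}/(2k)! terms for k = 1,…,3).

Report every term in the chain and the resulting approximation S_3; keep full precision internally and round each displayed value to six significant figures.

S_3 ≈ 557.849

The integral term ∫_7^44 x·e^(−x/53) dx = 545.248.
½[f(7) + f(44)] = ½[6.13392 + 19.1825] = 12.6582.
So far: 557.906.
Correction k=1: B_{2}/2! · (f^{(1)}(44) − f^{(1)}(7)) = 1/12 · (0.0740321 − 0.760540) = -0.0572090.
After k=1: 557.849.
Correction k=2: B_{4}/4! · (f^{(3)}(44) − f^{(3)}(7)) = −1/720 · (0.000336763 − 0.000894657) = 7.74853e-07.
After k=2: 557.849.
Correction k=3: B_{6}/6! · (f^{(5)}(44) − f^{(5)}(7)) = 1/30240 · (2.30392e-07 − 5.40606e-07) = -1.02584e-11.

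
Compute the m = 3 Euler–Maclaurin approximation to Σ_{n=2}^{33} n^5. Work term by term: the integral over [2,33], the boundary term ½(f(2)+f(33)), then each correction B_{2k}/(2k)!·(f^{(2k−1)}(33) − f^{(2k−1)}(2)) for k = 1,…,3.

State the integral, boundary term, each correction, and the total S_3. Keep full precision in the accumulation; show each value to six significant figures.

Integral: ∫_2^33 x^5 dx = 2.15245e+08.
Endpoint term: (f(2) + f(33))/2 = (32.0000 + 3.91354e+07)/2 = 1.95677e+07.
Running total after boundary: 2.34812e+08.
Order-1 term: 1/12 · (5.92960e+06 − 80.0000) = 494127.
Partial sum through k=1: 2.35306e+08.
Order-2 term: −1/720 · (65340.0 − 240.000) = -90.4167.
Partial sum through k=2: 2.35306e+08.
Order-3 term: 1/30240 · (120.000 − 120.000) = 0.00000.

S_3 ≈ 2.35306e+08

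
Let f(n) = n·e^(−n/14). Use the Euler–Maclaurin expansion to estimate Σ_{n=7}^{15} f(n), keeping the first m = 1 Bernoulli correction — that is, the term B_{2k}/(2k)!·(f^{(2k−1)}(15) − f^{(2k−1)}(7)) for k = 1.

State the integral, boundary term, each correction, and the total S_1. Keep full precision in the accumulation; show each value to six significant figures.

Integral: ∫_7^15 x·e^(−x/14) dx = 39.2574.
Boundary: ½(f(7) + f(15)) = ½(4.24571 + 5.13778) = 4.69175.
Running total after boundary: 43.9491.
Order-1 term: 1/12 · (-0.0244656 − 0.303265) = -0.0273109.

S_1 ≈ 43.9218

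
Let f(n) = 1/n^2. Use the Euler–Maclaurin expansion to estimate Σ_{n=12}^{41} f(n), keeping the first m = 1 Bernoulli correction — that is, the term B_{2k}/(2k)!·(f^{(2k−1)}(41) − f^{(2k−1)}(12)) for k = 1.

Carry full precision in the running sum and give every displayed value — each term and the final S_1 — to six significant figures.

The integral term ∫_12^41 1/x^2 dx = 0.0589431.
Endpoint term: (f(12) + f(41))/2 = (0.00694444 + 0.000594884)/2 = 0.00376966.
So far: 0.0627128.
Order-1 term: 1/12 · (-2.90187e-05 − (-0.00115741)) = 9.40324e-05.

S_1 ≈ 0.0628068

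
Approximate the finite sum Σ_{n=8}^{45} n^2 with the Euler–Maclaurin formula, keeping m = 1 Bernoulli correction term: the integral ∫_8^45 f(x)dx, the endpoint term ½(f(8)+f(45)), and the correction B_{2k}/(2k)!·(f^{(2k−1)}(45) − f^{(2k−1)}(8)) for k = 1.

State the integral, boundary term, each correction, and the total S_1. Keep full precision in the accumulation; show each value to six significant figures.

S_1 ≈ 31255.0

The integral term ∫_8^45 x^2 dx = 30204.3.
½[f(8) + f(45)] = ½[64.0000 + 2025.00] = 1044.50.
So far: 31248.8.
k=1: B_{2}/(2)! × [f^{(1)}(45) − f^{(1)}(8)] = 1/12 × (90.0000 − 16.0000) = 6.16667.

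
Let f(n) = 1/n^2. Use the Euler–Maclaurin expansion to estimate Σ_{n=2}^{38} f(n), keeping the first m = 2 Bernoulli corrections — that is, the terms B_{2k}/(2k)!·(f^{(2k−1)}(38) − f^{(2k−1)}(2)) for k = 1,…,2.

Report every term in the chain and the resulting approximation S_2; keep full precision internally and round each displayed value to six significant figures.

The integral term ∫_2^38 1/x^2 dx = 0.473684.
½[f(2) + f(38)] = ½[0.250000 + 0.000692521] = 0.125346.
Integral + boundary = 0.599030.
k=1: B_{2}/(2)! × [f^{(1)}(38) − f^{(1)}(2)] = 1/12 × (-3.64485e-05 − (-0.250000)) = 0.0208303.
After k=1: 0.619861.
k=2: B_{4}/(4)! × [f^{(3)}(38) − f^{(3)}(2)] = −1/720 × (-3.02896e-07 − (-0.750000)) = -0.00104167.

S_2 ≈ 0.618819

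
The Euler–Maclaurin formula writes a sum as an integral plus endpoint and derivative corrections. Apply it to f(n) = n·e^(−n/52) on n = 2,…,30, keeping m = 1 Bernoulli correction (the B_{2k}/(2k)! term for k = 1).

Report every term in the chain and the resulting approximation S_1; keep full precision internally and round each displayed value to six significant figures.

S_1 ≈ 316.616

∫_2^30 x·e^(−x/52) dx evaluates to 307.287.
½[f(2) + f(30)] = ½[1.92454 + 16.8487] = 9.38663.
So far: 316.673.
k=1: B_{2}/(2)! × [f^{(1)}(30) − f^{(1)}(2)] = 1/12 × (0.237610 − 0.925258) = -0.0573040.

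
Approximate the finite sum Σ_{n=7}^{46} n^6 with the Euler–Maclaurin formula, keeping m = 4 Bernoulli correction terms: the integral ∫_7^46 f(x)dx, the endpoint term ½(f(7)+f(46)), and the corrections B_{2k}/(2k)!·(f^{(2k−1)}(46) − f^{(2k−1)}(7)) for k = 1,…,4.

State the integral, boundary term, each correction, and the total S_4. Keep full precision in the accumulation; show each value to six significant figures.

Integral: ∫_7^46 x^6 dx = 6.22595e+10.
Endpoint term: (f(7) + f(46))/2 = (117649 + 9.47430e+09)/2 = 4.73721e+09.
Integral + boundary = 6.69968e+10.
Correction k=1: B_{2}/2! · (f^{(1)}(46) − f^{(1)}(7)) = 1/12 · (1.23578e+09 − 100842) = 1.02973e+08.
After k=1: 6.70997e+10.
Correction k=2: B_{4}/4! · (f^{(3)}(46) − f^{(3)}(7)) = −1/720 · (1.16803e+07 − 41160.0) = -16165.5.
After k=2: 6.70997e+10.
Correction k=3: B_{6}/6! · (f^{(5)}(46) − f^{(5)}(7)) = 1/30240 · (33120.0 − 5040.00) = 0.928571.
After k=3: 6.70997e+10.
Correction k=4: B_{8}/8! · (f^{(7)}(46) − f^{(7)}(7)) = −1/1209600 · (0.00000 − 0.00000) = 0.00000.

S_4 ≈ 6.70997e+10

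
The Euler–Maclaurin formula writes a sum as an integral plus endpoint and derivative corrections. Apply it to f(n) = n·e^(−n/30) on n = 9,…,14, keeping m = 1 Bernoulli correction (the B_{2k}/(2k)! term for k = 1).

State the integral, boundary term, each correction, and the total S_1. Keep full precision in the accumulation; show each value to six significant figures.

Integral: ∫_9^14 x·e^(−x/30) dx = 38.9997.
Boundary: ½(f(9) + f(14)) = ½(6.66736 + 8.77925) = 7.72331.
So far: 46.7230.
Correction k=1: B_{2}/2! · (f^{(1)}(14) − f^{(1)}(9)) = 1/12 · (0.334448 − 0.518573) = -0.0153438.

S_1 ≈ 46.7077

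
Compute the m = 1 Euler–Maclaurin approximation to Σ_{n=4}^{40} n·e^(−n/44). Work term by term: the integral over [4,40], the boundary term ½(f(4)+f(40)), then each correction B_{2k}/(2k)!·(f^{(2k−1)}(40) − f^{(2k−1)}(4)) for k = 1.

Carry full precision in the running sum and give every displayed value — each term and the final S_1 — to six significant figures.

S_1 ≈ 449.204

The integral term ∫_4^40 x·e^(−x/44) dx = 439.386.
Endpoint term: (f(4) + f(40))/2 = (3.65240 + 16.1156)/2 = 9.88401.
So far: 449.270.
Order-1 term: 1/12 · (0.0366264 − 0.830092) = -0.0661221.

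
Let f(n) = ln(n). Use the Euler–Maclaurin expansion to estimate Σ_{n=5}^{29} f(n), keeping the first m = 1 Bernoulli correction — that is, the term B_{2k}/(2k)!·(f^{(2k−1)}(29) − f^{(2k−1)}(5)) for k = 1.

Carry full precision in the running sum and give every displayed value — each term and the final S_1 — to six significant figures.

S_1 ≈ 68.0790

The integral term ∫_5^29 ln(x) dx = 65.6044.
Endpoint term: (f(5) + f(29))/2 = (1.60944 + 3.36730)/2 = 2.48837.
Integral + boundary = 68.0928.
k=1: B_{2}/(2)! × [f^{(1)}(29) − f^{(1)}(5)] = 1/12 × (0.0344828 − 0.200000) = -0.0137931.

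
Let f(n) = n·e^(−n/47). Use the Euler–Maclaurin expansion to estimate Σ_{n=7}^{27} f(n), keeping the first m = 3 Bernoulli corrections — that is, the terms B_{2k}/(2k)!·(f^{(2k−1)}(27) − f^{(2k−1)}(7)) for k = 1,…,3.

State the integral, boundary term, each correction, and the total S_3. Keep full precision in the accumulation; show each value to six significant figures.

S_3 ≈ 239.248

The integral term ∫_7^27 x·e^(−x/47) dx = 228.673.
½[f(7) + f(27)] = ½[6.03137 + 15.2011] = 10.6162.
Running total after boundary: 239.289.
Correction k=1: B_{2}/2! · (f^{(1)}(27) − f^{(1)}(7)) = 1/12 · (0.239576 − 0.733297) = -0.0411434.
Partial sum through k=1: 239.248.
Correction k=2: B_{4}/4! · (f^{(3)}(27) − f^{(3)}(7)) = −1/720 · (0.000618191 − 0.00111206) = 6.85932e-07.
Partial sum through k=2: 239.248.
Correction k=3: B_{6}/6! · (f^{(5)}(27) − f^{(5)}(7)) = 1/30240 · (5.10606e-07 − 8.56571e-07) = -1.14407e-11.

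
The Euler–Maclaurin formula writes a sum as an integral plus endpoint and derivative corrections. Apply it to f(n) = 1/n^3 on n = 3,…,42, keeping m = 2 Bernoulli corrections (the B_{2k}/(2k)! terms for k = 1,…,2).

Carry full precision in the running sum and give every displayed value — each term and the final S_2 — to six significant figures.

S_2 ≈ 0.0767694

∫_3^42 1/x^3 dx evaluates to 0.0552721.
Boundary: ½(f(3) + f(42)) = ½(0.0370370 + 1.34975e-05) = 0.0185253.
Integral + boundary = 0.0737974.
Order-1 term: 1/12 · (-9.64104e-07 − (-0.0370370)) = 0.00308634.
Running total after k=1: 0.0768837.
Order-2 term: −1/720 · (-1.09309e-08 − (-0.0823045)) = -0.000114312.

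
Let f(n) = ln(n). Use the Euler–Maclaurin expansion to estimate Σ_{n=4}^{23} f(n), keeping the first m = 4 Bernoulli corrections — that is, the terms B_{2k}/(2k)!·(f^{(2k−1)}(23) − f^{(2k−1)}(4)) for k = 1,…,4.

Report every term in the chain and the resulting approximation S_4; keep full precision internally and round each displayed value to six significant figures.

The integral term ∫_4^23 ln(x) dx = 47.5712.
½[f(4) + f(23)] = ½[1.38629 + 3.13549] = 2.26089.
So far: 49.8321.
Correction k=1: B_{2}/2! · (f^{(1)}(23) − f^{(1)}(4)) = 1/12 · (0.0434783 − 0.250000) = -0.0172101.
After k=1: 49.8149.
Correction k=2: B_{4}/4! · (f^{(3)}(23) − f^{(3)}(4)) = −1/720 · (0.000164379 − 0.0312500) = 4.31745e-05.
After k=2: 49.8149.
Correction k=3: B_{6}/6! · (f^{(5)}(23) − f^{(5)}(4)) = 1/30240 · (3.72883e-06 − 0.0234375) = -7.74926e-07.
After k=3: 49.8149.
Correction k=4: B_{8}/8! · (f^{(7)}(23) − f^{(7)}(4)) = −1/1209600 · (2.11465e-07 − 0.0439453) = 3.63303e-08.

S_4 ≈ 49.8149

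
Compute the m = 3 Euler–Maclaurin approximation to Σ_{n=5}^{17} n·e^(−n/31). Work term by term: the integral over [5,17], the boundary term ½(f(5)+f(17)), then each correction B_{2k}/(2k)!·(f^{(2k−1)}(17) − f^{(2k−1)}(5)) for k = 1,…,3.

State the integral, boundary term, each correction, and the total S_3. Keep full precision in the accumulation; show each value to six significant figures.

∫_5^17 x·e^(−x/31) dx evaluates to 89.8791.
Endpoint term: (f(5) + f(17))/2 = (4.25522 + 9.82398)/2 = 7.03960.
So far: 96.9187.
Correction k=1: B_{2}/2! · (f^{(1)}(17) − f^{(1)}(5)) = 1/12 · (0.260979 − 0.713780) = -0.0377334.
Partial sum through k=1: 96.8809.
Correction k=2: B_{4}/4! · (f^{(3)}(17) − f^{(3)}(5)) = −1/720 · (0.00147424 − 0.00251391) = 1.44399e-06.
Partial sum through k=2: 96.8809.
Correction k=3: B_{6}/6! · (f^{(5)}(17) − f^{(5)}(5)) = 1/30240 · (2.78554e-06 − 4.45898e-06) = -5.53386e-11.

S_3 ≈ 96.8809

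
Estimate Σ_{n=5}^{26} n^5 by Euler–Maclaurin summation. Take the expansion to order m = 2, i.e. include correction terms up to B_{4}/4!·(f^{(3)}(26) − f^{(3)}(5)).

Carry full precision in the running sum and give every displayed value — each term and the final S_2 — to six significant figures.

S_2 ≈ 5.76157e+07

∫_5^26 x^5 dx evaluates to 5.14834e+07.
Boundary: ½(f(5) + f(26)) = ½(3125.00 + 1.18814e+07) = 5.94225e+06.
Integral + boundary = 5.74256e+07.
Order-1 term: 1/12 · (2.28488e+06 − 3125.00) = 190146.
After k=1: 5.76158e+07.
Order-2 term: −1/720 · (40560.0 − 1500.00) = -54.2500.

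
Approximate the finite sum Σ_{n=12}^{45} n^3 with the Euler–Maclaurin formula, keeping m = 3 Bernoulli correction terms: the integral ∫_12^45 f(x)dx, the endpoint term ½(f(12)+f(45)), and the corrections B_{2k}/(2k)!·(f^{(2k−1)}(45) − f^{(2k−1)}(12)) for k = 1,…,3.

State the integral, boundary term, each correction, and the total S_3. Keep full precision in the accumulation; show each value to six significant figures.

S_3 ≈ 1.06687e+06

The integral term ∫_12^45 x^3 dx = 1.01997e+06.
Endpoint term: (f(12) + f(45))/2 = (1728.00 + 91125.0)/2 = 46426.5.
Integral + boundary = 1.06640e+06.
Order-1 term: 1/12 · (6075.00 − 432.000) = 470.250.
Running total after k=1: 1.06687e+06.
Order-2 term: −1/720 · (6.00000 − 6.00000) = 0.00000.
Running total after k=2: 1.06687e+06.
Order-3 term: 1/30240 · (0.00000 − 0.00000) = 0.00000.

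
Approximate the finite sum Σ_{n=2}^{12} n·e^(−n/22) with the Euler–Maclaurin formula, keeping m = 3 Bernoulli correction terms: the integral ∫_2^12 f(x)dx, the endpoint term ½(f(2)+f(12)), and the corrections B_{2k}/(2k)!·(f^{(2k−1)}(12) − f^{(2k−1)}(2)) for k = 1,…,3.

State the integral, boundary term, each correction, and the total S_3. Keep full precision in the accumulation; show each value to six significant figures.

∫_2^12 x·e^(−x/22) dx evaluates to 48.5926.
Endpoint term: (f(2) + f(12))/2 = (1.82620 + 6.95494)/2 = 4.39057.
So far: 52.9832.
Correction k=1: B_{2}/2! · (f^{(1)}(12) − f^{(1)}(2)) = 1/12 · (0.263445 − 0.830092) = -0.0472206.
Running total after k=1: 52.9360.
Correction k=2: B_{4}/4! · (f^{(3)}(12) − f^{(3)}(2)) = −1/720 · (0.00293926 − 0.00548821) = 3.54021e-06.
Running total after k=2: 52.9360.
Correction k=3: B_{6}/6! · (f^{(5)}(12) − f^{(5)}(2)) = 1/30240 · (1.10211e-05 − 1.91350e-05) = -2.68318e-10.

S_3 ≈ 52.9360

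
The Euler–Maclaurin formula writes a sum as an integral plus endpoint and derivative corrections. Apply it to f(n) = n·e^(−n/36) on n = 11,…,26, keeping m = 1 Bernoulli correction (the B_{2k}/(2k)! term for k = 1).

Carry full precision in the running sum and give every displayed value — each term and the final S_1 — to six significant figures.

Integral: ∫_11^26 x·e^(−x/36) dx = 162.501.
Endpoint term: (f(11) + f(26))/2 = (8.10385 + 12.6275)/2 = 10.3657.
Running total after boundary: 172.866.
k=1: B_{2}/(2)! × [f^{(1)}(26) − f^{(1)}(11)] = 1/12 × (0.134909 − 0.511607) = -0.0313915.

S_1 ≈ 172.835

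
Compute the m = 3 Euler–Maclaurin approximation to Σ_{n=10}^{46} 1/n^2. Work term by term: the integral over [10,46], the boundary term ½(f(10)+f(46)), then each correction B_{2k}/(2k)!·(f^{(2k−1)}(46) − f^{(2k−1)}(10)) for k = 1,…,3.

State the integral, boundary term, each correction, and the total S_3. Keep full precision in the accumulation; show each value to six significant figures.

∫_10^46 1/x^2 dx evaluates to 0.0782609.
½[f(10) + f(46)] = ½[0.0100000 + 0.000472590] = 0.00523629.
Integral + boundary = 0.0834972.
k=1: B_{2}/(2)! × [f^{(1)}(46) − f^{(1)}(10)] = 1/12 × (-2.05474e-05 − (-0.00200000)) = 0.000164954.
Partial sum through k=1: 0.0836621.
k=2: B_{4}/(4)! × [f^{(3)}(46) − f^{(3)}(10)] = −1/720 × (-1.16526e-07 − (-0.000240000)) = -3.33171e-07.
Partial sum through k=2: 0.0836618.
k=3: B_{6}/(6)! × [f^{(5)}(46) − f^{(5)}(10)] = 1/30240 × (-1.65207e-09 − (-7.20000e-05)) = 2.38090e-09.

S_3 ≈ 0.0836618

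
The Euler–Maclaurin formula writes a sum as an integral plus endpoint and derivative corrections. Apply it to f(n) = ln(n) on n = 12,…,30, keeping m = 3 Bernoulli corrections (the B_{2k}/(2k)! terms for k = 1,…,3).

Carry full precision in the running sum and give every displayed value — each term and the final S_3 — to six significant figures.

S_3 ≈ 57.1559

Integral: ∫_12^30 ln(x) dx = 54.2170.
Endpoint term: (f(12) + f(30))/2 = (2.48491 + 3.40120)/2 = 2.94305.
Integral + boundary = 57.1601.
k=1: B_{2}/(2)! × [f^{(1)}(30) − f^{(1)}(12)] = 1/12 × (0.0333333 − 0.0833333) = -0.00416667.
After k=1: 57.1559.
k=2: B_{4}/(4)! × [f^{(3)}(30) − f^{(3)}(12)] = −1/720 × (7.40741e-05 − 0.00115741) = 1.50463e-06.
After k=2: 57.1559.
k=3: B_{6}/(6)! × [f^{(5)}(30) − f^{(5)}(12)] = 1/30240 × (9.87654e-07 − 9.64506e-05) = -3.15684e-09.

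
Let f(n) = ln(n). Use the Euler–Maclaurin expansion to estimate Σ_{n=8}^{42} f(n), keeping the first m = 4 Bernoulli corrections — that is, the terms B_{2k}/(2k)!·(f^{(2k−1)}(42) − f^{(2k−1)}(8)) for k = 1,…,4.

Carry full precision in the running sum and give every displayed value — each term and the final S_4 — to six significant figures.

Integral: ∫_8^42 ln(x) dx = 106.347.
Endpoint term: (f(8) + f(42))/2 = (2.07944 + 3.73767)/2 = 2.90856.
Integral + boundary = 109.255.
k=1: B_{2}/(2)! × [f^{(1)}(42) − f^{(1)}(8)] = 1/12 × (0.0238095 − 0.125000) = -0.00843254.
Running total after k=1: 109.247.
k=2: B_{4}/(4)! × [f^{(3)}(42) − f^{(3)}(8)] = −1/720 × (2.69949e-05 − 0.00390625) = 5.38785e-06.
Running total after k=2: 109.247.
k=3: B_{6}/(6)! × [f^{(5)}(42) − f^{(5)}(8)] = 1/30240 × (1.83639e-07 − 0.000732422) = -2.42142e-08.
Running total after k=3: 109.247.
k=4: B_{8}/(8)! × [f^{(7)}(42) − f^{(7)}(8)] = −1/1209600 × (3.12311e-09 − 0.000343323) = 2.83829e-10.

S_4 ≈ 109.247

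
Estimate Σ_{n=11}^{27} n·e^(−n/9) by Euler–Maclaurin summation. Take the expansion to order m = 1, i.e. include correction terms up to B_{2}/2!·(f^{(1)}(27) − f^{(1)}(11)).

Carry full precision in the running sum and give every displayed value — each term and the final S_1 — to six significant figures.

S_1 ≈ 39.1819

Integral: ∫_11^27 x·e^(−x/9) dx = 36.8925.
Boundary: ½(f(11) + f(27)) = ½(3.24032 + 1.34425) = 2.29229.
Integral + boundary = 39.1847.
k=1: B_{2}/(2)! × [f^{(1)}(27) − f^{(1)}(11)] = 1/12 × (-0.0995741 − (-0.0654611)) = -0.00284276.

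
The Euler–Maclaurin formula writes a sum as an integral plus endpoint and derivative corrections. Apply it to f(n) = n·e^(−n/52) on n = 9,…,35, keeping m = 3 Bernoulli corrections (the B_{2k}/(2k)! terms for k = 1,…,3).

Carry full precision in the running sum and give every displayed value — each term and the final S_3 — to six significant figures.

S_3 ≈ 372.694

Integral: ∫_9^35 x·e^(−x/52) dx = 360.026.
Endpoint term: (f(9) + f(35))/2 = (7.56966 + 17.8548)/2 = 12.7122.
Integral + boundary = 372.738.
k=1: B_{2}/(2)! × [f^{(1)}(35) − f^{(1)}(9)] = 1/12 × (0.166775 − 0.695503) = -0.0440606.
Partial sum through k=1: 372.694.
k=2: B_{4}/(4)! × [f^{(3)}(35) − f^{(3)}(9)] = −1/720 × (0.000438997 − 0.000879308) = 6.11543e-07.
Partial sum through k=2: 372.694.
k=3: B_{6}/(6)! × [f^{(5)}(35) − f^{(5)}(9)] = 1/30240 × (3.01892e-07 − 5.55253e-07) = -8.37831e-12.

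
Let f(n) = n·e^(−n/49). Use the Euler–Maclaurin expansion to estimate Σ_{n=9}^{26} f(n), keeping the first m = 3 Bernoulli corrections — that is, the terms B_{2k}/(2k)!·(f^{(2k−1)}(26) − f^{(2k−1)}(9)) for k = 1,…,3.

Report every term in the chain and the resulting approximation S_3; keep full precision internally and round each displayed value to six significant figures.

S_3 ≈ 214.693

The integral term ∫_9^26 x·e^(−x/49) dx = 203.334.
Endpoint term: (f(9) + f(26))/2 = (7.48987 + 15.2944)/2 = 11.3921.
Running total after boundary: 214.727.
Correction k=1: B_{2}/2! · (f^{(1)}(26) − f^{(1)}(9)) = 1/12 · (0.276115 − 0.679353) = -0.0336032.
After k=1: 214.693.
Correction k=2: B_{4}/4! · (f^{(3)}(26) − f^{(3)}(9)) = −1/720 · (0.000605000 − 0.000976163) = 5.15505e-07.
After k=2: 214.693.
Correction k=3: B_{6}/6! · (f^{(5)}(26) − f^{(5)}(9)) = 1/30240 · (4.56060e-07 − 6.95286e-07) = -7.91091e-12.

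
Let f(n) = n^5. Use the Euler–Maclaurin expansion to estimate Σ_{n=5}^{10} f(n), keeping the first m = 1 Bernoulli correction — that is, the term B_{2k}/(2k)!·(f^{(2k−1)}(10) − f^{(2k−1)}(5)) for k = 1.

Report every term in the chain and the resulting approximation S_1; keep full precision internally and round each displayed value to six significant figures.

∫_5^10 x^5 dx evaluates to 164062.
Boundary: ½(f(5) + f(10)) = ½(3125.00 + 100000) = 51562.5.
So far: 215625.
Order-1 term: 1/12 · (50000.0 − 3125.00) = 3906.25.

S_1 ≈ 219531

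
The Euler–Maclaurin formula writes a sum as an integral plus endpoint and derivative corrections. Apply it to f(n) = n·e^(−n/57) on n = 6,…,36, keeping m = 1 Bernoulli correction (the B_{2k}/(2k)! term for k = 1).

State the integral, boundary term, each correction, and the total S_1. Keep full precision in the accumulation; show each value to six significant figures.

S_1 ≈ 425.621

Integral: ∫_6^36 x·e^(−x/57) dx = 413.400.
Boundary: ½(f(6) + f(36)) = ½(5.40053 + 19.1431) = 12.2718.
So far: 425.672.
Order-1 term: 1/12 · (0.195908 − 0.805342) = -0.0507861.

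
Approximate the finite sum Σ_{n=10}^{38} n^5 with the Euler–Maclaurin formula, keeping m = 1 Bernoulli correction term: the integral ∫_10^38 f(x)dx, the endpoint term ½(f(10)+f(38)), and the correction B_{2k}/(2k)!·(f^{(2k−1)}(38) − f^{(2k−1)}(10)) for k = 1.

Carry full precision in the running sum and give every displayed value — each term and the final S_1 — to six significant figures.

S_1 ≈ 5.42188e+08

Integral: ∫_10^38 x^5 dx = 5.01656e+08.
Boundary: ½(f(10) + f(38)) = ½(100000 + 7.92352e+07) = 3.96676e+07.
So far: 5.41324e+08.
Order-1 term: 1/12 · (1.04257e+07 − 50000.0) = 864640.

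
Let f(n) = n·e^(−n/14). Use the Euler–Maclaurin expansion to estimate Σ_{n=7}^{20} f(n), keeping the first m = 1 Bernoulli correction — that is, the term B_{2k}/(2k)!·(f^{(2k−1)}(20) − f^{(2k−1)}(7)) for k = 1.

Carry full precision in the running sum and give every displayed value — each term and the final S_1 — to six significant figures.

Integral: ∫_7^20 x·e^(−x/14) dx = 64.2461.
Endpoint term: (f(7) + f(20))/2 = (4.24571 + 4.79302)/2 = 4.51937.
Running total after boundary: 68.7655.
Order-1 term: 1/12 · (-0.102708 − 0.303265) = -0.0338311.

S_1 ≈ 68.7317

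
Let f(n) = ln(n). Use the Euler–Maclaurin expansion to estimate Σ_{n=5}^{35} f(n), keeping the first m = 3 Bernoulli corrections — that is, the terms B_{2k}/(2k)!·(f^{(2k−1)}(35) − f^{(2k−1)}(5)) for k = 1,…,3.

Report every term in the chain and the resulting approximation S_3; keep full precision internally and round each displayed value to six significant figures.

S_3 ≈ 88.9581

The integral term ∫_5^35 ln(x) dx = 86.3900.
Boundary: ½(f(5) + f(35)) = ½(1.60944 + 3.55535) = 2.58239.
So far: 88.9724.
k=1: B_{2}/(2)! × [f^{(1)}(35) − f^{(1)}(5)] = 1/12 × (0.0285714 − 0.200000) = -0.0142857.
After k=1: 88.9581.
k=2: B_{4}/(4)! × [f^{(3)}(35) − f^{(3)}(5)] = −1/720 × (4.66472e-05 − 0.0160000) = 2.21574e-05.
After k=2: 88.9581.
k=3: B_{6}/(6)! × [f^{(5)}(35) − f^{(5)}(5)] = 1/30240 × (4.56952e-07 − 0.00768000) = -2.53953e-07.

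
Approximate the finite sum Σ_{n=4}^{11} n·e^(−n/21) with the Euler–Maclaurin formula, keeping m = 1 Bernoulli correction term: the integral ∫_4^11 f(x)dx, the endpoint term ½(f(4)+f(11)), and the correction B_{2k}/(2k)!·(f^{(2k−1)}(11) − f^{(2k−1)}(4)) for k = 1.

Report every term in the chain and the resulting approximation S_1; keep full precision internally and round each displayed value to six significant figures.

The integral term ∫_4^11 x·e^(−x/21) dx = 35.9481.
½[f(4) + f(11)] = ½[3.30626 + 6.51486] = 4.91056.
So far: 40.8587.
Order-1 term: 1/12 · (0.282029 − 0.669124) = -0.0322580.

S_1 ≈ 40.8264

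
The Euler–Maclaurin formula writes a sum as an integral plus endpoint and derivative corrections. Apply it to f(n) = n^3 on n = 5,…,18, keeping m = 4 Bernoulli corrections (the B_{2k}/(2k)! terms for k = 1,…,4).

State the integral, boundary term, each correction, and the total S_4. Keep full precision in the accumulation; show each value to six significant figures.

S_4 ≈ 29141.0

The integral term ∫_5^18 x^3 dx = 26087.8.
Boundary: ½(f(5) + f(18)) = ½(125.000 + 5832.00) = 2978.50.
So far: 29066.2.
Order-1 term: 1/12 · (972.000 − 75.0000) = 74.7500.
After k=1: 29141.0.
Order-2 term: −1/720 · (6.00000 − 6.00000) = 0.00000.
After k=2: 29141.0.
Order-3 term: 1/30240 · (0.00000 − 0.00000) = 0.00000.
After k=3: 29141.0.
Order-4 term: −1/1209600 · (0.00000 − 0.00000) = 0.00000.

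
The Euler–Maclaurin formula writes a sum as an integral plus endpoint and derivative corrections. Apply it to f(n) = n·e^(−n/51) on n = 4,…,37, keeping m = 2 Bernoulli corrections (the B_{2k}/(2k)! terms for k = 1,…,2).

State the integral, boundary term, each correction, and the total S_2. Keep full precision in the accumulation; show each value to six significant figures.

S_2 ≈ 431.568

Integral: ∫_4^37 x·e^(−x/51) dx = 420.823.
Endpoint term: (f(4) + f(37))/2 = (3.69826 + 17.9112)/2 = 10.8047.
So far: 431.628.
Order-1 term: 1/12 · (0.132887 − 0.852051) = -0.0599303.
Partial sum through k=1: 431.568.
Order-2 term: −1/720 · (0.000423322 − 0.00103852) = 8.54437e-07.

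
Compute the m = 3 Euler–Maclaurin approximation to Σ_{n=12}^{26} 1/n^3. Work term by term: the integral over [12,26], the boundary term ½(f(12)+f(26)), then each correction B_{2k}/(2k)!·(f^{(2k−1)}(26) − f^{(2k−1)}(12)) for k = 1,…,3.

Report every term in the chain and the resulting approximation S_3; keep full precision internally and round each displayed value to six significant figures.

∫_12^26 1/x^3 dx evaluates to 0.00273258.
Boundary: ½(f(12) + f(26)) = ½(0.000578704 + 5.68958e-05) = 0.000317800.
Running total after boundary: 0.00305038.
Correction k=1: B_{2}/2! · (f^{(1)}(26) − f^{(1)}(12)) = 1/12 · (-6.56490e-06 − (-0.000144676)) = 1.15093e-05.
Running total after k=1: 0.00306189.
Correction k=2: B_{4}/4! · (f^{(3)}(26) − f^{(3)}(12)) = −1/720 · (-1.94228e-07 − (-2.00939e-05)) = -2.76384e-08.
Running total after k=2: 0.00306186.
Correction k=3: B_{6}/6! · (f^{(5)}(26) − f^{(5)}(12)) = 1/30240 · (-1.20674e-08 − (-5.86071e-06)) = 1.93408e-10.

S_3 ≈ 0.00306186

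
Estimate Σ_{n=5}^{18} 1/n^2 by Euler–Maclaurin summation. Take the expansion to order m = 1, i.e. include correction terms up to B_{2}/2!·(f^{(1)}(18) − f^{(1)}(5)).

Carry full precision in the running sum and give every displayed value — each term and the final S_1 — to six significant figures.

S_1 ≈ 0.167292

The integral term ∫_5^18 1/x^2 dx = 0.144444.
Boundary: ½(f(5) + f(18)) = ½(0.0400000 + 0.00308642) = 0.0215432.
Integral + boundary = 0.165988.
k=1: B_{2}/(2)! × [f^{(1)}(18) − f^{(1)}(5)] = 1/12 × (-0.000342936 − (-0.0160000)) = 0.00130476.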